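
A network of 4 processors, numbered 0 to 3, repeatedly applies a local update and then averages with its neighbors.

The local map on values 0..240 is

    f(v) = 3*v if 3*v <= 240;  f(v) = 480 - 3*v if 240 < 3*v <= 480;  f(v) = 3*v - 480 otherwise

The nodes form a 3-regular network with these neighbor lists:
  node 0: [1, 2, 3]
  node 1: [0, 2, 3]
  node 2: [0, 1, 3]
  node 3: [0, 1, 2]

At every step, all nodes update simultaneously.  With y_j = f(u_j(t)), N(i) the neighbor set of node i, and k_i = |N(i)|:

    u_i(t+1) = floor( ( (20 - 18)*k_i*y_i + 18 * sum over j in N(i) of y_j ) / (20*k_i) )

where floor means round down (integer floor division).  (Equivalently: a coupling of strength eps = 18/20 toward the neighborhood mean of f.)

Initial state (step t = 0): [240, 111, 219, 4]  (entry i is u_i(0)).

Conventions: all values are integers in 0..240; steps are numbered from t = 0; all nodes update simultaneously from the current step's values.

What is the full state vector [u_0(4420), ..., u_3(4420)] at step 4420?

Answer: [30, 30, 30, 30]
Key observation: The state at step 8, [30, 30, 30, 30], reappears at step 12: the system is in a cycle of period 4 from step 8 on.  Therefore the state at step 4420 equals the state at step 8 + ((4420 - 8) mod 4) = 8, which is [30, 30, 30, 30].

Derivation:
t=0: [240, 111, 219, 4]
t=1: [124, 143, 137, 170]
t=2: [55, 67, 63, 71]
t=3: [197, 190, 192, 187]
t=4: [91, 95, 94, 97]
t=5: [195, 197, 197, 198]
t=6: [111, 110, 110, 109]
t=7: [150, 150, 150, 149]
t=8: [30, 30, 30, 30]
t=9: [90, 90, 90, 90]
t=10: [210, 210, 210, 210]
t=11: [150, 150, 150, 150]
t=12: [30, 30, 30, 30]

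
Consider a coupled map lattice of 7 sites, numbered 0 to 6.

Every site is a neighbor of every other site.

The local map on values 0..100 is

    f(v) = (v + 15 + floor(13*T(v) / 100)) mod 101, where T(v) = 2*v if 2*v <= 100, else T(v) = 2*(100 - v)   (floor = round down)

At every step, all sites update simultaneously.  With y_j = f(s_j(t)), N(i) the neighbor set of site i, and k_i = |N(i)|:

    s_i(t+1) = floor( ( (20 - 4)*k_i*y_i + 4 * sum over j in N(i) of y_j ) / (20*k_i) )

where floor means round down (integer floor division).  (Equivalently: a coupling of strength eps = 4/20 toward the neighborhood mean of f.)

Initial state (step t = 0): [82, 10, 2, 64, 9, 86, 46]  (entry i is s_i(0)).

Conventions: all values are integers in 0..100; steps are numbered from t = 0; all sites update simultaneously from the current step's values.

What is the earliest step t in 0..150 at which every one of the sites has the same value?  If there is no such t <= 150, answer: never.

Simulating step by step:
t=0: [82, 10, 2, 64, 9, 86, 46]  (not all equal)
t=1: [7, 28, 20, 75, 27, 10, 62]  (not all equal)
t=2: [30, 50, 43, 85, 49, 33, 78]  (not all equal)
t=3: [54, 74, 67, 15, 72, 57, 89]  (not all equal)
t=4: [77, 88, 85, 41, 88, 79, 19]  (not all equal)
t=5: [84, 14, 11, 61, 14, 86, 39]  (not all equal)
t=6: [9, 32, 29, 74, 32, 10, 57]  (not all equal)
t=7: [33, 55, 52, 85, 55, 33, 76]  (not all equal)
t=8: [58, 77, 75, 16, 77, 58, 89]  (not all equal)
t=9: [80, 90, 90, 43, 90, 80, 20]  (not all equal)
t=10: [87, 15, 15, 63, 15, 87, 41]  (not all equal)
t=11: [11, 33, 33, 75, 33, 11, 59]  (not all equal)
t=12: [34, 56, 56, 87, 56, 34, 77]  (not all equal)
t=13: [59, 78, 78, 18, 78, 59, 89]  (not all equal)
t=14: [81, 91, 91, 45, 91, 81, 20]  (not all equal)
t=15: [87, 16, 16, 65, 16, 87, 41]  (not all equal)
t=16: [12, 35, 35, 77, 35, 12, 59]  (not all equal)
t=17: [36, 59, 59, 88, 59, 36, 78]  (not all equal)
t=18: [61, 80, 80, 19, 80, 61, 90]  (not all equal)
t=19: [83, 93, 93, 46, 93, 83, 21]  (not all equal)
t=20: [5, 10, 10, 59, 10, 5, 36]  (not all equal)
t=21: [25, 29, 29, 73, 29, 25, 54]  (not all equal)
t=22: [49, 53, 53, 86, 53, 49, 75]  (not all equal)
t=23: [74, 77, 77, 18, 77, 74, 89]  (not all equal)
t=24: [90, 91, 91, 45, 91, 90, 21]  (not all equal)
t=25: [9, 10, 10, 59, 10, 9, 36]  (not all equal)
t=26: [29, 29, 29, 73, 29, 29, 55]  (not all equal)
t=27: [53, 53, 53, 87, 53, 53, 76]  (not all equal)
t=28: [78, 78, 78, 19, 78, 78, 91]  (not all equal)
t=29: [92, 92, 92, 46, 92, 92, 23]  (not all equal)
t=30: [11, 11, 11, 60, 11, 11, 38]  (not all equal)
t=31: [31, 31, 31, 74, 31, 31, 57]  (not all equal)
t=32: [56, 56, 56, 87, 56, 56, 78]  (not all equal)
t=33: [79, 79, 79, 20, 79, 79, 92]  (not all equal)
t=34: [94, 94, 94, 48, 94, 94, 24]  (not all equal)
t=35: [12, 12, 12, 63, 12, 12, 40]  (not all equal)
t=36: [33, 33, 33, 76, 33, 33, 59]  (not all equal)
t=37: [58, 58, 58, 89, 58, 58, 79]  (not all equal)
t=38: [80, 80, 80, 21, 80, 80, 93]  (not all equal)
t=39: [94, 94, 94, 49, 94, 94, 24]  (not all equal)
t=40: [12, 12, 12, 63, 12, 12, 40]  (not all equal)

Answer: never
Key observation: The state at step 35 reappears at step 40 — the system is in a cycle of period 5 from step 35 on.  No step 0..40 is synchronized, and the cycle repeats forever, so no step up to 150 (or ever) has all sites equal.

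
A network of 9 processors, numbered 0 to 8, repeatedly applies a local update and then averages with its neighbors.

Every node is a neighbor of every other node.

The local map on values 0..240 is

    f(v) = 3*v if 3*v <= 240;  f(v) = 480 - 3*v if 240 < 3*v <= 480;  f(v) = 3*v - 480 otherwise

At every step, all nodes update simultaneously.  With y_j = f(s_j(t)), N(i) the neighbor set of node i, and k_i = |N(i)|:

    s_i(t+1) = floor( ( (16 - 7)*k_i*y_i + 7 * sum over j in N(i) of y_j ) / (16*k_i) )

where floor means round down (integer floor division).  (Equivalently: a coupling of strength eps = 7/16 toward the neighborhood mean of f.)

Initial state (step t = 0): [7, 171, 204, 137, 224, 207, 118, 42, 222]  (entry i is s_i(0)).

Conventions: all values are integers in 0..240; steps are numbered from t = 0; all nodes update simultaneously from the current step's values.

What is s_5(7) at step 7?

Simulating step by step:
t=0: [7, 171, 204, 137, 224, 207, 118, 42, 222]
t=1: [66, 72, 123, 91, 153, 127, 120, 120, 150]
t=2: [161, 171, 117, 166, 72, 111, 122, 122, 76]
t=3: [56, 71, 120, 63, 164, 129, 112, 112, 170]
t=4: [146, 169, 121, 156, 66, 108, 133, 133, 76]
t=5: [72, 65, 110, 57, 152, 130, 92, 92, 167]
t=6: [179, 168, 145, 156, 81, 115, 173, 173, 80]
t=7: [74, 57, 68, 51, 165, 113, 65, 65, 167]

Answer: s_5(7) = 113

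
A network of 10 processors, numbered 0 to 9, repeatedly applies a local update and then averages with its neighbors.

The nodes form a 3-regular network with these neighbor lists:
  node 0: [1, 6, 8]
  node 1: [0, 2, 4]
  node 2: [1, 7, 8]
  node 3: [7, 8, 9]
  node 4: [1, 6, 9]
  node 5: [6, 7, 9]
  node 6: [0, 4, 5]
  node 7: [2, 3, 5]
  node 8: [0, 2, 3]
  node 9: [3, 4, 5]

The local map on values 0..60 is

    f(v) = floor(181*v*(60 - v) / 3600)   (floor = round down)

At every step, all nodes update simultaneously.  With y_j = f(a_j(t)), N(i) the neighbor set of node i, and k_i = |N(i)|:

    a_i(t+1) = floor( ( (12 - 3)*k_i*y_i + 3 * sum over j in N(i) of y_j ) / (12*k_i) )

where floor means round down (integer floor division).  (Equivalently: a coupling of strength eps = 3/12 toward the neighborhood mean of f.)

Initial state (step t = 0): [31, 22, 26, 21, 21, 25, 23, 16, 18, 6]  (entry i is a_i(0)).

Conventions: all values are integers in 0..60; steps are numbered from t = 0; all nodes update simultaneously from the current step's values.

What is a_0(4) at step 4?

Simulating step by step:
t=0: [31, 22, 26, 21, 21, 25, 23, 16, 18, 6]
t=1: [43, 42, 42, 38, 39, 40, 42, 36, 39, 22]
t=2: [36, 38, 38, 42, 40, 40, 38, 42, 40, 41]
t=3: [42, 41, 41, 38, 40, 39, 41, 38, 40, 39]
t=4: [38, 39, 39, 41, 39, 40, 39, 41, 39, 41]

Answer: a_0(4) = 38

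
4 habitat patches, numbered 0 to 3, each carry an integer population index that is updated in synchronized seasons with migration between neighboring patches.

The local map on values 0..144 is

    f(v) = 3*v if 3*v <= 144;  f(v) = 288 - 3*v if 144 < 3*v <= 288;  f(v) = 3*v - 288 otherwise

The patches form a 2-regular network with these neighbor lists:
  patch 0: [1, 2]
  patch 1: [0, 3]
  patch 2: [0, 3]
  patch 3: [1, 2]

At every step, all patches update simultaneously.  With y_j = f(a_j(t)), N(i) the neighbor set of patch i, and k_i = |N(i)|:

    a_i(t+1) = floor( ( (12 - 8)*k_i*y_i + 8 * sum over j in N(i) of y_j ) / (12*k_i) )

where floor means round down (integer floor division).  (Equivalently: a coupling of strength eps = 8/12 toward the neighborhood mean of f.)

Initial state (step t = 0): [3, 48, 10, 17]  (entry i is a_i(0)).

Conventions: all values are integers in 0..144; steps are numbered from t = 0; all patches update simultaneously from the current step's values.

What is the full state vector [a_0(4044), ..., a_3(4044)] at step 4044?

Answer: [41, 32, 34, 37]
Key observation: The state at step 6, [41, 32, 34, 37], reappears at step 8: the system is in a cycle of period 2 from step 6 on.  Therefore the state at step 4044 equals the state at step 6 + ((4044 - 6) mod 2) = 6, which is [41, 32, 34, 37].

Derivation:
t=0: [3, 48, 10, 17]
t=1: [61, 68, 30, 75]
t=2: [93, 84, 86, 79]
t=3: [25, 32, 30, 39]
t=4: [87, 96, 94, 101]
t=5: [11, 14, 16, 7]
t=6: [41, 32, 34, 37]
t=7: [107, 110, 112, 103]
t=8: [41, 32, 34, 37]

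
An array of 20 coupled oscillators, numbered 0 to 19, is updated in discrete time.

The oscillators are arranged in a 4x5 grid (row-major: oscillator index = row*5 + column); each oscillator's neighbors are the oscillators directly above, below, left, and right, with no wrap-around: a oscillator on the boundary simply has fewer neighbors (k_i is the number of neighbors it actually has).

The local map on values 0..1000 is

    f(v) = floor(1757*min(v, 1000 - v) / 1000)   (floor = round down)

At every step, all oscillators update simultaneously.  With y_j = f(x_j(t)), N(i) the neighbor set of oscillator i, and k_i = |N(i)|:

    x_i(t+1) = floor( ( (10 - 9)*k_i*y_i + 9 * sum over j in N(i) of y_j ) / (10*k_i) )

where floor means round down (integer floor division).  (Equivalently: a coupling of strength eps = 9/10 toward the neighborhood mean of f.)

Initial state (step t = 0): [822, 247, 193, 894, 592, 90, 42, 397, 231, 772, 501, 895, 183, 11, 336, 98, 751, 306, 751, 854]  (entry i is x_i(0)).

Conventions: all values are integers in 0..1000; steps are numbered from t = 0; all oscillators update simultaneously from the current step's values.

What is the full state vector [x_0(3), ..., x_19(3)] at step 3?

Simulating step by step:
t=0: [822, 247, 193, 894, 592, 90, 42, 397, 231, 772, 501, 895, 183, 11, 336, 98, 751, 306, 751, 854]
t=1: [297, 260, 428, 456, 335, 394, 338, 325, 333, 553, 241, 402, 355, 396, 261, 608, 311, 412, 287, 487]
t=2: [568, 605, 623, 657, 772, 530, 604, 631, 700, 567, 668, 562, 668, 557, 746, 504, 689, 574, 732, 518]
t=3: [759, 704, 649, 536, 652, 693, 730, 619, 680, 487, 797, 618, 720, 533, 759, 595, 771, 554, 758, 496]

Answer: [759, 704, 649, 536, 652, 693, 730, 619, 680, 487, 797, 618, 720, 533, 759, 595, 771, 554, 758, 496]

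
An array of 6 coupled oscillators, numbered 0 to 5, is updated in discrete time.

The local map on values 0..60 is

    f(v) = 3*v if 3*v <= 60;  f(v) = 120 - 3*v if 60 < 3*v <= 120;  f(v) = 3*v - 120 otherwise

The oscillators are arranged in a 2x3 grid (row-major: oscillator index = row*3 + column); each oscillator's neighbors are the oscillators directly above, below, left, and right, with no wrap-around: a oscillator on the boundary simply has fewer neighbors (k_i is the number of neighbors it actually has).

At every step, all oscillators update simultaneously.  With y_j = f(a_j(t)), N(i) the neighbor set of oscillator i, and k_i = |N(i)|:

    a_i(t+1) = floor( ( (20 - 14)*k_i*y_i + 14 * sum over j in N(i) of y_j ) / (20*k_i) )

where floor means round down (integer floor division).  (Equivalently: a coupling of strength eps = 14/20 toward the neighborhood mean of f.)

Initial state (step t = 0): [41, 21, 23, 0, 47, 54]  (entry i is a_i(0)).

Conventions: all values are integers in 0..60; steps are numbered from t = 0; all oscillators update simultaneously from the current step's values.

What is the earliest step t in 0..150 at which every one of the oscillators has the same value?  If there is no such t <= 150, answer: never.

Simulating step by step:
t=0: [41, 21, 23, 0, 47, 54]  (not all equal)
t=1: [20, 34, 49, 8, 29, 37]  (not all equal)
t=2: [32, 33, 17, 39, 21, 23]  (not all equal)
t=3: [15, 37, 40, 29, 34, 53]  (not all equal)
t=4: [28, 17, 16, 31, 24, 18]  (not all equal)
t=5: [38, 46, 51, 37, 45, 49]  (not all equal)
t=6: [11, 18, 25, 10, 17, 24]  (not all equal)
t=7: [39, 46, 49, 38, 46, 48]  (not all equal)
t=8: [9, 16, 22, 9, 16, 22]  (not all equal)
t=9: [34, 44, 51, 34, 44, 51]  (not all equal)
t=10: [15, 18, 25, 15, 18, 25]  (not all equal)
t=11: [48, 49, 48, 48, 49, 48]  (not all equal)
t=12: [25, 25, 25, 25, 25, 25]  (all equal)

Answer: 12
Key observation: Synchronization is absorbing here: once all oscillators are equal they stay equal, and step 12 is the first all-equal step.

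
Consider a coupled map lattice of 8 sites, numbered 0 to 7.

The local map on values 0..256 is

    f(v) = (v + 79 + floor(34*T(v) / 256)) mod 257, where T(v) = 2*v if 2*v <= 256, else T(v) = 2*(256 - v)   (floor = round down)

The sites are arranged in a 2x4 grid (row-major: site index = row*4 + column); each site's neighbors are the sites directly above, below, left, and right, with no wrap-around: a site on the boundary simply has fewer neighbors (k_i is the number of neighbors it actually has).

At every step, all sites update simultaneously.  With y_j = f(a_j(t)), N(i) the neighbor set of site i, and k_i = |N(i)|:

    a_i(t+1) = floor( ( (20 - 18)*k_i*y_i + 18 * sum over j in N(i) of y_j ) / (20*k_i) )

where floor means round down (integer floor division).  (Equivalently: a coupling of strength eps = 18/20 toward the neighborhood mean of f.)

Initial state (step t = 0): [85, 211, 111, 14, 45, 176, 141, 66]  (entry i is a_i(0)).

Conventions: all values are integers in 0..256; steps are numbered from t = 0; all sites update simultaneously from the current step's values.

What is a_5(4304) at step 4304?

Simulating step by step:
t=0: [85, 211, 111, 14, 45, 176, 141, 66]
t=1: [99, 131, 138, 181, 105, 130, 145, 171]
t=2: [224, 232, 180, 120, 221, 236, 176, 125]
t=3: [55, 47, 94, 139, 57, 45, 98, 135]
t=4: [144, 157, 196, 224, 142, 161, 193, 228]
t=5: [140, 88, 30, 45, 142, 86, 32, 43]
t=6: [223, 184, 144, 125, 221, 186, 142, 127]
t=7: [39, 101, 179, 244, 40, 101, 180, 243]
t=8: [163, 127, 91, 46, 163, 127, 90, 47]
t=9: [112, 156, 189, 163, 112, 155, 190, 161]
t=10: [122, 75, 15, 17, 122, 76, 14, 17]
t=11: [206, 168, 120, 98, 206, 168, 121, 98]
t=12: [28, 86, 157, 215, 28, 87, 157, 216]
t=13: [146, 111, 72, 28, 147, 110, 73, 28]
t=14: [238, 214, 168, 139, 237, 215, 167, 139]
t=15: [56, 41, 93, 142, 56, 41, 93, 142]
t=16: [140, 155, 192, 226, 140, 155, 192, 226]
t=17: [138, 85, 29, 44, 138, 85, 29, 44]
t=18: [220, 183, 142, 125, 220, 183, 142, 125]
t=19: [38, 100, 178, 243, 38, 100, 178, 243]
t=20: [162, 126, 89, 46, 162, 126, 89, 46]
t=21: [111, 154, 188, 161, 111, 154, 188, 161]
t=22: [121, 75, 14, 17, 121, 75, 14, 17]
t=23: [205, 167, 120, 98, 205, 167, 120, 98]
t=24: [27, 85, 156, 215, 27, 85, 156, 215]
t=25: [145, 109, 71, 27, 145, 109, 71, 27]
t=26: [236, 212, 165, 137, 236, 212, 165, 137]
t=27: [54, 40, 92, 140, 54, 40, 92, 140]
t=28: [138, 154, 191, 224, 138, 154, 191, 224]
t=29: [137, 84, 29, 43, 137, 84, 29, 43]
t=30: [219, 182, 141, 124, 219, 182, 141, 124]
t=31: [37, 99, 177, 241, 37, 99, 177, 241]
t=32: [160, 124, 88, 44, 160, 124, 88, 44]
t=33: [109, 153, 186, 159, 109, 153, 186, 159]
t=34: [119, 73, 12, 15, 119, 73, 12, 15]
t=35: [202, 165, 118, 95, 202, 165, 118, 95]
t=36: [25, 84, 154, 212, 25, 84, 154, 212]
t=37: [143, 107, 70, 26, 143, 107, 70, 26]
t=38: [234, 211, 164, 136, 234, 211, 164, 136]
t=39: [53, 38, 91, 139, 53, 38, 91, 139]
t=40: [137, 152, 190, 224, 137, 152, 190, 224]
t=41: [136, 83, 28, 42, 136, 83, 28, 42]
t=42: [218, 181, 140, 123, 218, 181, 140, 123]
t=43: [37, 98, 176, 240, 37, 98, 176, 240]
t=44: [160, 124, 88, 44, 160, 124, 88, 44]

Answer: a_5(4304) = 124
Key observation: The state at step 32, [160, 124, 88, 44, 160, 124, 88, 44], reappears at step 44: the system is in a cycle of period 12 from step 32 on.  Therefore the state at step 4304 equals the state at step 32 + ((4304 - 32) mod 12) = 32, which is [160, 124, 88, 44, 160, 124, 88, 44].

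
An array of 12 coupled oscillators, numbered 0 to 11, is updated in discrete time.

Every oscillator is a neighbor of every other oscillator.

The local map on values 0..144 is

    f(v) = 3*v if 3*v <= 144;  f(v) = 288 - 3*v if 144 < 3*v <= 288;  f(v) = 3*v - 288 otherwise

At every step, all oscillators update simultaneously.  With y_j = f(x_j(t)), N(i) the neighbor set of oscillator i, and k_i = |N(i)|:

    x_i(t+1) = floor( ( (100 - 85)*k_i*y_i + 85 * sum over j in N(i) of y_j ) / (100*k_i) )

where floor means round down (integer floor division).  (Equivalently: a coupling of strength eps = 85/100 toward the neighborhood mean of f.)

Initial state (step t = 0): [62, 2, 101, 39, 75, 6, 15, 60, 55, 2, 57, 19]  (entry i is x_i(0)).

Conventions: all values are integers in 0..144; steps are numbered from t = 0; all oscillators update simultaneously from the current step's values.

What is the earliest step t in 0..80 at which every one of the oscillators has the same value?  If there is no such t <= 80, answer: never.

Answer: 3
Key observation: Synchronization is absorbing here: once all oscillators are equal they stay equal, and step 3 is the first all-equal step.

Derivation:
t=0: [62, 2, 101, 39, 75, 6, 15, 60, 55, 2, 57, 19]  (not all equal)
t=1: [67, 60, 61, 68, 64, 61, 63, 67, 68, 60, 68, 64]  (not all equal)
t=2: [94, 96, 95, 94, 95, 95, 95, 94, 94, 96, 94, 95]  (not all equal)
t=3: [3, 3, 3, 3, 3, 3, 3, 3, 3, 3, 3, 3]  (all equal)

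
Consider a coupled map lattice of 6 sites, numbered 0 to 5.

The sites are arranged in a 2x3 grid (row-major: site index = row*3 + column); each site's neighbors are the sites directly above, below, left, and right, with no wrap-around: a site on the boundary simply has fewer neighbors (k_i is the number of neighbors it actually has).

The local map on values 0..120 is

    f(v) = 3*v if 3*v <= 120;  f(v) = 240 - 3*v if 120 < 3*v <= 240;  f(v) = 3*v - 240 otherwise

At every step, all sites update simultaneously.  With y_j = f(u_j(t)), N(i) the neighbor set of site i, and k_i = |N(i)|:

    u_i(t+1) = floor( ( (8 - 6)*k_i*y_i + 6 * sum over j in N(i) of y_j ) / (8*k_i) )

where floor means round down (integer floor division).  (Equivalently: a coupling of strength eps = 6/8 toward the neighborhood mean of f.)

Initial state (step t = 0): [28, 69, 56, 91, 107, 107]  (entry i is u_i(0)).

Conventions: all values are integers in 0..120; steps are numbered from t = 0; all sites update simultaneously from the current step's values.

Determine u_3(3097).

Answer: u_3(3097) = 4
Key observation: The state at step 40, [82, 81, 81, 81, 81, 82], reappears at step 44: the system is in a cycle of period 4 from step 40 on.  Therefore the state at step 3097 equals the state at step 40 + ((3097 - 40) mod 4) = 41, which is [3, 3, 4, 4, 3, 3].

Derivation:
t=0: [28, 69, 56, 91, 107, 107]
t=1: [45, 67, 60, 70, 57, 77]
t=2: [52, 68, 33, 72, 36, 50]
t=3: [43, 81, 72, 78, 64, 100]
t=4: [31, 46, 29, 61, 29, 42]
t=5: [82, 92, 102, 81, 90, 93]
t=6: [16, 34, 44, 14, 27, 45]
t=7: [66, 84, 104, 58, 82, 97]
t=8: [39, 33, 41, 34, 33, 42]
t=9: [104, 108, 109, 106, 103, 109]
t=10: [78, 78, 85, 72, 79, 80]
t=11: [12, 7, 6, 9, 8, 6]
t=12: [27, 24, 19, 29, 22, 20]
t=13: [79, 69, 63, 76, 71, 61]
t=14: [17, 28, 46, 14, 32, 43]
t=15: [60, 83, 98, 65, 83, 102]
t=16: [35, 33, 41, 37, 32, 40]
t=17: [105, 104, 111, 103, 106, 109]
t=18: [71, 79, 82, 74, 76, 85]
t=19: [14, 12, 8, 19, 12, 10]
t=20: [45, 34, 30, 43, 39, 30]
t=21: [106, 103, 94, 111, 105, 100]
t=22: [80, 66, 58, 80, 74, 58]
t=23: [15, 31, 57, 6, 31, 48]
t=24: [52, 75, 88, 56, 75, 84]
t=25: [53, 34, 16, 55, 28, 17]
t=26: [86, 78, 69, 80, 78, 62]
t=27: [6, 15, 30, 9, 16, 28]
t=28: [31, 50, 70, 31, 51, 72]
t=29: [91, 75, 50, 90, 73, 49]
t=30: [25, 39, 63, 27, 39, 64]
t=31: [93, 90, 74, 92, 90, 75]
t=32: [34, 29, 21, 34, 27, 21]
t=33: [96, 83, 72, 94, 83, 69]
t=34: [31, 22, 21, 31, 23, 20]
t=35: [82, 72, 63, 84, 72, 64]
t=36: [15, 26, 39, 14, 27, 40]
t=37: [56, 80, 103, 57, 80, 104]
t=38: [43, 35, 44, 44, 35, 43]
t=39: [107, 107, 108, 108, 107, 107]
t=40: [82, 81, 81, 81, 81, 82]
t=41: [3, 3, 4, 4, 3, 3]
t=42: [10, 9, 9, 9, 9, 10]
t=43: [27, 27, 28, 28, 27, 27]
t=44: [82, 81, 81, 81, 81, 82]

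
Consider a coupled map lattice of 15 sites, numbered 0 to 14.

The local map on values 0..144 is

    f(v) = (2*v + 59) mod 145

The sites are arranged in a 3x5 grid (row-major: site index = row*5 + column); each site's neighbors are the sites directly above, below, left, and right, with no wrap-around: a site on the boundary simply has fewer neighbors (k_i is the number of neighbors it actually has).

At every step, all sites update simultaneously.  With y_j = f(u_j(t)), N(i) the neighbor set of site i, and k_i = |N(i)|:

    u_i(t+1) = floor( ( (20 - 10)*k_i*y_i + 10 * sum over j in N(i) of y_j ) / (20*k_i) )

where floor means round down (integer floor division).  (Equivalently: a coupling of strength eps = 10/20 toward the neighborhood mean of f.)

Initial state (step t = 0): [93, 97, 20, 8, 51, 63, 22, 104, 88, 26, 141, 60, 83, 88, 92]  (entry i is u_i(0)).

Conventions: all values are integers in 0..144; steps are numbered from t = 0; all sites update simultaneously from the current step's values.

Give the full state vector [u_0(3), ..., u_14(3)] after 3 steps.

Simulating step by step:
t=0: [93, 97, 20, 8, 51, 63, 22, 104, 88, 26, 141, 60, 83, 88, 92]
t=1: [87, 104, 100, 71, 54, 62, 89, 107, 94, 89, 44, 56, 81, 89, 99]
t=2: [84, 110, 108, 67, 48, 49, 85, 112, 97, 85, 17, 41, 79, 94, 102]
t=3: [77, 116, 118, 65, 38, 49, 95, 118, 100, 81, 84, 112, 99, 100, 105]

Answer: [77, 116, 118, 65, 38, 49, 95, 118, 100, 81, 84, 112, 99, 100, 105]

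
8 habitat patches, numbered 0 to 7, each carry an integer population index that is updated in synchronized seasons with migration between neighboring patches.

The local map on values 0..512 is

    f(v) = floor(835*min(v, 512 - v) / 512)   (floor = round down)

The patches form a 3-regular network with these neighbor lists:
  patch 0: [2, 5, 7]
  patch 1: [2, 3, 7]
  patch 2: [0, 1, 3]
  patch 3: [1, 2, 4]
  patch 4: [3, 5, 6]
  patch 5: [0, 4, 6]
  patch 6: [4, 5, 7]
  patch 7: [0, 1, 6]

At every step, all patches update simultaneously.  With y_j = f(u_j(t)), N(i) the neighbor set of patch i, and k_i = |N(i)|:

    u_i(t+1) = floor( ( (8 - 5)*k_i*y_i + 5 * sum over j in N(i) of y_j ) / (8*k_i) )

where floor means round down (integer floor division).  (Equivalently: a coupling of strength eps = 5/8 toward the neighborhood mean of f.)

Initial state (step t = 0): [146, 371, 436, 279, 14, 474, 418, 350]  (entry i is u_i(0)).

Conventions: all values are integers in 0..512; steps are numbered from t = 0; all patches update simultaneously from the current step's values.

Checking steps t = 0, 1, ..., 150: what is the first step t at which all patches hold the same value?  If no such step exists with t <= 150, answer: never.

Answer: never
Key observation: The state at step 13 reappears at step 17 — the system is in a cycle of period 4 from step 13 on.  No step 0..17 is synchronized, and the cycle repeats forever, so no step up to 150 (or ever) has all patches equal.

Derivation:
t=0: [146, 371, 436, 279, 14, 474, 418, 350]  (not all equal)
t=1: [182, 245, 222, 220, 131, 108, 129, 228]  (not all equal)
t=2: [300, 376, 355, 337, 234, 215, 237, 327]  (not all equal)
t=3: [318, 258, 273, 285, 355, 362, 359, 311]  (not all equal)
t=4: [318, 381, 375, 359, 275, 262, 265, 326]  (not all equal)
t=5: [312, 241, 245, 264, 365, 382, 379, 307]  (not all equal)
t=6: [319, 384, 383, 366, 262, 242, 244, 320]  (not all equal)
t=7: [308, 236, 237, 261, 367, 380, 380, 308]  (not all equal)
t=8: [318, 378, 379, 362, 263, 243, 243, 318]  (not all equal)
t=9: [311, 243, 243, 266, 368, 381, 381, 312]  (not all equal)
t=10: [317, 382, 382, 364, 260, 241, 240, 317]  (not all equal)
t=11: [311, 240, 240, 264, 367, 380, 380, 311]  (not all equal)
t=12: [317, 380, 380, 363, 262, 242, 242, 317]  (not all equal)
t=13: [312, 242, 242, 265, 367, 380, 380, 312]  (not all equal)
t=14: [317, 381, 381, 364, 261, 242, 242, 317]  (not all equal)
t=15: [311, 240, 240, 264, 367, 381, 381, 311]  (not all equal)
t=16: [316, 380, 380, 363, 261, 241, 241, 316]  (not all equal)
t=17: [312, 242, 242, 265, 367, 380, 380, 312]  (not all equal)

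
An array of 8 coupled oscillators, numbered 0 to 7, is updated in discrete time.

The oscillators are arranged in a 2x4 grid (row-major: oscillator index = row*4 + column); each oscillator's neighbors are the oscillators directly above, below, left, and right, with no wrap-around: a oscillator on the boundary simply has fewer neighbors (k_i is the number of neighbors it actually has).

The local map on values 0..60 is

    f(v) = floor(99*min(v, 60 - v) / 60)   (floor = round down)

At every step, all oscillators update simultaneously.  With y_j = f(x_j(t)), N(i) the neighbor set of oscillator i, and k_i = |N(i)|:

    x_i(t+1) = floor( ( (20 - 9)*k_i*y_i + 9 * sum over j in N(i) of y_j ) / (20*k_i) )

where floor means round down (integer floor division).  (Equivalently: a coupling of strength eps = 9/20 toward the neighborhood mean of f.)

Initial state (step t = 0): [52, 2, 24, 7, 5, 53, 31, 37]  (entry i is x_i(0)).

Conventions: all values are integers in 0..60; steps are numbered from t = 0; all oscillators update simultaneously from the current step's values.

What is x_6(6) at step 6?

Answer: x_6(6) = 44

Derivation:
t=0: [52, 2, 24, 7, 5, 53, 31, 37]
t=1: [9, 11, 30, 23, 9, 14, 38, 33]
t=2: [14, 22, 40, 41, 16, 22, 37, 40]
t=3: [26, 33, 33, 31, 27, 34, 35, 33]
t=4: [42, 43, 44, 45, 43, 42, 42, 44]
t=5: [28, 28, 26, 24, 28, 28, 28, 26]
t=6: [46, 45, 42, 40, 46, 46, 44, 42]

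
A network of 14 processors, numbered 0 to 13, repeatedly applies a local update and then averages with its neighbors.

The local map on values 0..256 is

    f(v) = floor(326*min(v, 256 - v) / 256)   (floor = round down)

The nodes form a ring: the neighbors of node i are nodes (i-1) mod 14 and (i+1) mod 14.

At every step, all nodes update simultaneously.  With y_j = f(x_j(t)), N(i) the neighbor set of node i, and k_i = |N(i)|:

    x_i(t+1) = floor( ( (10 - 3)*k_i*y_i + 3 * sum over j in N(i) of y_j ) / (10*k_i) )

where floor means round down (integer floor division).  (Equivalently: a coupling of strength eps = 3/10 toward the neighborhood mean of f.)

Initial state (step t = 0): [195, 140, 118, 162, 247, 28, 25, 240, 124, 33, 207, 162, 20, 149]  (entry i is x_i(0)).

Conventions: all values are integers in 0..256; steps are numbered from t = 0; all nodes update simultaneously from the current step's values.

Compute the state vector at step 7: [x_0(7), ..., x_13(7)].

Simulating step by step:
t=0: [195, 140, 118, 162, 247, 28, 25, 240, 124, 33, 207, 162, 20, 149]
t=1: [96, 136, 144, 107, 30, 30, 29, 42, 119, 62, 67, 96, 55, 110]
t=2: [129, 146, 142, 122, 52, 37, 38, 65, 125, 90, 89, 108, 88, 126]
t=3: [157, 143, 145, 140, 76, 50, 52, 88, 140, 120, 116, 129, 122, 152]
t=4: [129, 140, 142, 138, 98, 68, 72, 110, 142, 150, 149, 158, 152, 134]
t=5: [158, 148, 146, 145, 122, 92, 97, 133, 142, 135, 133, 127, 134, 152]
t=6: [127, 135, 139, 142, 147, 123, 127, 149, 148, 152, 156, 159, 152, 134]
t=7: [159, 154, 148, 144, 141, 154, 156, 139, 136, 132, 127, 124, 134, 152]

Answer: [159, 154, 148, 144, 141, 154, 156, 139, 136, 132, 127, 124, 134, 152]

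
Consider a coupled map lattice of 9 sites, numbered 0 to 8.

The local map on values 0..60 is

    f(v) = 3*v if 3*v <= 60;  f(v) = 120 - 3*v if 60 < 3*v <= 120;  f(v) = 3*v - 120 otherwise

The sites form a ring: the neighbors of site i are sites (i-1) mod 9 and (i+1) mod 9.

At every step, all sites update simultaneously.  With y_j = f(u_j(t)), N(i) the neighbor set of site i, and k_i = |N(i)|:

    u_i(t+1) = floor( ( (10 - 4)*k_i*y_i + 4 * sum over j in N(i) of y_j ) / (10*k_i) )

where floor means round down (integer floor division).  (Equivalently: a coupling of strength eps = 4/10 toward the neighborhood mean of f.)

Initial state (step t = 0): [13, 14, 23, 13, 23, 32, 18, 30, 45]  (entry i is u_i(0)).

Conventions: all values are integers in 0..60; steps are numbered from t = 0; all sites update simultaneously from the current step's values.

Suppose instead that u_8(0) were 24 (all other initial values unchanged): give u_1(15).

Answer: u_1(15) = 42
Key observation: This trace re-runs the system from the modified initial state.

Derivation:
t=0: [13, 14, 23, 13, 23, 32, 18, 30, 24]
t=1: [41, 43, 46, 43, 43, 35, 43, 38, 42]
t=2: [4, 9, 14, 10, 10, 12, 9, 6, 5]
t=3: [15, 27, 36, 32, 31, 33, 27, 19, 15]
t=4: [43, 34, 19, 22, 25, 25, 39, 51, 47]
t=5: [13, 24, 48, 52, 46, 36, 17, 24, 21]
t=6: [44, 41, 31, 30, 20, 21, 42, 50, 51]
t=7: [14, 9, 22, 35, 53, 47, 21, 25, 28]
t=8: [37, 35, 40, 27, 30, 31, 47, 45, 39]
t=9: [9, 10, 10, 29, 31, 26, 21, 13, 6]
t=10: [25, 29, 30, 31, 31, 42, 50, 38, 24]
t=11: [43, 34, 30, 27, 22, 15, 20, 19, 39]
t=12: [9, 18, 29, 40, 49, 49, 56, 46, 15]
t=13: [36, 44, 30, 12, 21, 31, 37, 29, 36]
t=14: [12, 15, 27, 39, 46, 29, 17, 24, 16]
t=15: [40, 42, 33, 13, 18, 33, 46, 48, 45]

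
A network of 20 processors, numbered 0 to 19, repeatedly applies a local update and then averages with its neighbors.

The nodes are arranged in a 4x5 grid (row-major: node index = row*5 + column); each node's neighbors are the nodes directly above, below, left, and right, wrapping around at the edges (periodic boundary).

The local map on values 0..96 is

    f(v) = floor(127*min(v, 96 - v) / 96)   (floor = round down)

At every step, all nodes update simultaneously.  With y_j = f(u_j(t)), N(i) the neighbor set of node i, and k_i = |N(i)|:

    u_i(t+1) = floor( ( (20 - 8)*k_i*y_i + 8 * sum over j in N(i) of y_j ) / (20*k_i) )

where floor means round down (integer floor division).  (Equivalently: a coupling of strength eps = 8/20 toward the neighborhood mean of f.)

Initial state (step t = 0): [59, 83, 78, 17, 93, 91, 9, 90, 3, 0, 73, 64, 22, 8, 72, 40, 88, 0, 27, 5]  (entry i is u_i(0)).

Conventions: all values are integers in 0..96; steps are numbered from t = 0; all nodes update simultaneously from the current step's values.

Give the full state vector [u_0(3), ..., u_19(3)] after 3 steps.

Answer: [43, 33, 26, 26, 24, 29, 27, 21, 15, 15, 46, 42, 31, 27, 32, 51, 36, 26, 31, 32]

Derivation:
t=0: [59, 83, 78, 17, 93, 91, 9, 90, 3, 0, 73, 64, 22, 8, 72, 40, 88, 0, 27, 5]
t=1: [36, 19, 18, 19, 9, 12, 13, 10, 5, 4, 31, 33, 23, 15, 23, 40, 17, 9, 24, 15]
t=2: [38, 25, 21, 22, 16, 20, 19, 15, 9, 9, 38, 36, 26, 21, 26, 44, 26, 17, 26, 23]
t=3: [43, 33, 26, 26, 24, 29, 27, 21, 15, 15, 46, 42, 31, 27, 32, 51, 36, 26, 31, 32]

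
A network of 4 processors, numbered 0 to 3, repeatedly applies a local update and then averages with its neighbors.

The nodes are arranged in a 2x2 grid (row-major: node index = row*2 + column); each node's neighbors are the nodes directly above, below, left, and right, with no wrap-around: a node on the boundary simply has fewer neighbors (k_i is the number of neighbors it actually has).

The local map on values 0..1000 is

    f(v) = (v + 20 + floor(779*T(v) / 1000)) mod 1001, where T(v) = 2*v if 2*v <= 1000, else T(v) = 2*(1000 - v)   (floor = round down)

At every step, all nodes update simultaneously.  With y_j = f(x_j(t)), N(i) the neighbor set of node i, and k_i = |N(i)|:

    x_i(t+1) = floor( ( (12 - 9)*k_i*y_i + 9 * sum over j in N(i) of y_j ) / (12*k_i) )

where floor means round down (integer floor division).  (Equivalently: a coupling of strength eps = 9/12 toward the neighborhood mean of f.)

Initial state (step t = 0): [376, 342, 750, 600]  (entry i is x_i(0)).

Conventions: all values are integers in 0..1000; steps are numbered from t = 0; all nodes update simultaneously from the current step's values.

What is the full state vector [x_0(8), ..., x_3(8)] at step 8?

Simulating step by step:
t=0: [376, 342, 750, 600]
t=1: [639, 682, 498, 455]
t=2: [238, 199, 223, 228]
t=3: [576, 593, 609, 570]
t=4: [244, 253, 251, 245]
t=5: [659, 650, 649, 659]
t=6: [212, 210, 210, 212]
t=7: [558, 560, 560, 558]
t=8: [264, 264, 264, 264]

Answer: [264, 264, 264, 264]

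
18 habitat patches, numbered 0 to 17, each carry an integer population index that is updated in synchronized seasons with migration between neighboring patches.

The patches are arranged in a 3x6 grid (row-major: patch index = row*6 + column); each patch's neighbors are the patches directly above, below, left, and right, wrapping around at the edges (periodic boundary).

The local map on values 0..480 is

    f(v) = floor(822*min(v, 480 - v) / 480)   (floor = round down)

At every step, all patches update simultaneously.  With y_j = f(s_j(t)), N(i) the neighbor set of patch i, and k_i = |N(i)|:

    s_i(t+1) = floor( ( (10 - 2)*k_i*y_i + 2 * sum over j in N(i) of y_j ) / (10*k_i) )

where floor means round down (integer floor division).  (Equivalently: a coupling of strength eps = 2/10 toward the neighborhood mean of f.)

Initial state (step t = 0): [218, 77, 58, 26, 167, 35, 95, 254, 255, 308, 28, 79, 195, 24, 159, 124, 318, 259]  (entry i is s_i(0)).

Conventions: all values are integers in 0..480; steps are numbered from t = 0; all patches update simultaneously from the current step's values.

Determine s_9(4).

Simulating step by step:
t=0: [218, 77, 58, 26, 167, 35, 95, 254, 255, 308, 28, 79, 195, 24, 159, 124, 318, 259]
t=1: [332, 149, 120, 79, 249, 105, 191, 345, 360, 269, 87, 140, 314, 88, 254, 213, 267, 342]
t=2: [254, 245, 213, 174, 357, 199, 311, 231, 223, 331, 186, 235, 275, 177, 355, 353, 348, 242]
t=3: [378, 394, 355, 289, 227, 342, 307, 384, 366, 264, 309, 389, 350, 310, 234, 223, 238, 391]
t=4: [184, 159, 224, 329, 373, 232, 272, 177, 213, 354, 299, 172, 223, 279, 374, 379, 386, 172]

Answer: s_9(4) = 354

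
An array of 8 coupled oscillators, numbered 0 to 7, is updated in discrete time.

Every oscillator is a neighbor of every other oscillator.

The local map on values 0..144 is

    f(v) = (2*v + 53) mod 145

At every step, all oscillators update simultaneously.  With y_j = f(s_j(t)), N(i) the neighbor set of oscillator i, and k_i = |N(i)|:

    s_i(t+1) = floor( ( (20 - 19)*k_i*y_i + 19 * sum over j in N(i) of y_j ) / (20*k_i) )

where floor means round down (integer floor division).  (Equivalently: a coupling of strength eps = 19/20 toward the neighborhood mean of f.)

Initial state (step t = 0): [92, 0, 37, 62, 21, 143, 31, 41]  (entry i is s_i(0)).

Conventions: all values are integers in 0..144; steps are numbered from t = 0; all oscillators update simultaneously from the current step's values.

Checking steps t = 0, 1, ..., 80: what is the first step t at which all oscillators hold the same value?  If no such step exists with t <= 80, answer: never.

Answer: 3
Key observation: Synchronization is absorbing here: once all oscillators are equal they stay equal, and step 3 is the first all-equal step.

Derivation:
t=0: [92, 0, 37, 62, 21, 143, 31, 41]  (not all equal)
t=1: [86, 90, 83, 91, 86, 90, 84, 83]  (not all equal)
t=2: [81, 80, 81, 80, 81, 80, 81, 81]  (not all equal)
t=3: [69, 69, 69, 69, 69, 69, 69, 69]  (all equal)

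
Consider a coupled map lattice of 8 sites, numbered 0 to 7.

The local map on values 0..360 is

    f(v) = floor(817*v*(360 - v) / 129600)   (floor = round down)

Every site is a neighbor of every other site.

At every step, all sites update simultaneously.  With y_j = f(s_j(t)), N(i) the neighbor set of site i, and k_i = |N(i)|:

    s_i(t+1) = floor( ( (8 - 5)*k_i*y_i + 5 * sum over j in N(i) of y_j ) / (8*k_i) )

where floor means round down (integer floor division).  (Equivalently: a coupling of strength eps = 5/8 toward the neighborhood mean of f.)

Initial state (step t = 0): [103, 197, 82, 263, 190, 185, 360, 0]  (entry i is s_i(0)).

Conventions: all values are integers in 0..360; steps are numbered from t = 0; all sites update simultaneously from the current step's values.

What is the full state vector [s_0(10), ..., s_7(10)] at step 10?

Simulating step by step:
t=0: [103, 197, 82, 263, 190, 185, 360, 0]
t=1: [143, 153, 137, 141, 154, 154, 96, 96]
t=2: [189, 190, 188, 189, 190, 190, 179, 179]
t=3: [203, 203, 203, 203, 203, 203, 203, 203]
t=4: [200, 200, 200, 200, 200, 200, 200, 200]
t=5: [201, 201, 201, 201, 201, 201, 201, 201]
t=6: [201, 201, 201, 201, 201, 201, 201, 201]
t=7: [201, 201, 201, 201, 201, 201, 201, 201]
t=8: [201, 201, 201, 201, 201, 201, 201, 201]
t=9: [201, 201, 201, 201, 201, 201, 201, 201]
t=10: [201, 201, 201, 201, 201, 201, 201, 201]

Answer: [201, 201, 201, 201, 201, 201, 201, 201]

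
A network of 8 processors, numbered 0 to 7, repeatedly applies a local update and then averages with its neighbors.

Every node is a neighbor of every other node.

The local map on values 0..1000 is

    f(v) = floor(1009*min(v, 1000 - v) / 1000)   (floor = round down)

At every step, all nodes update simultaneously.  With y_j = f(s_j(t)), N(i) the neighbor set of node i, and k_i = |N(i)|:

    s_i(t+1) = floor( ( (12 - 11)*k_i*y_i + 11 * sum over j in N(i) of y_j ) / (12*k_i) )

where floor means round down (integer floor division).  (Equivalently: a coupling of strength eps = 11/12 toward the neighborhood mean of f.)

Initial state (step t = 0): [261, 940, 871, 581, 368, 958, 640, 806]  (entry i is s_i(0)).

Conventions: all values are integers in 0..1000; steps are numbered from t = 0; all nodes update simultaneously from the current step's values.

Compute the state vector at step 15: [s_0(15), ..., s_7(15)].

Simulating step by step:
t=0: [261, 940, 871, 581, 368, 958, 640, 806]
t=1: [229, 238, 235, 221, 224, 239, 224, 232]
t=2: [232, 231, 231, 232, 232, 231, 232, 232]
t=3: [233, 233, 233, 233, 233, 233, 233, 233]
t=4: [235, 235, 235, 235, 235, 235, 235, 235]
t=5: [237, 237, 237, 237, 237, 237, 237, 237]
t=6: [239, 239, 239, 239, 239, 239, 239, 239]
t=7: [241, 241, 241, 241, 241, 241, 241, 241]
t=8: [243, 243, 243, 243, 243, 243, 243, 243]
t=9: [245, 245, 245, 245, 245, 245, 245, 245]
t=10: [247, 247, 247, 247, 247, 247, 247, 247]
t=11: [249, 249, 249, 249, 249, 249, 249, 249]
t=12: [251, 251, 251, 251, 251, 251, 251, 251]
t=13: [253, 253, 253, 253, 253, 253, 253, 253]
t=14: [255, 255, 255, 255, 255, 255, 255, 255]
t=15: [257, 257, 257, 257, 257, 257, 257, 257]

Answer: [257, 257, 257, 257, 257, 257, 257, 257]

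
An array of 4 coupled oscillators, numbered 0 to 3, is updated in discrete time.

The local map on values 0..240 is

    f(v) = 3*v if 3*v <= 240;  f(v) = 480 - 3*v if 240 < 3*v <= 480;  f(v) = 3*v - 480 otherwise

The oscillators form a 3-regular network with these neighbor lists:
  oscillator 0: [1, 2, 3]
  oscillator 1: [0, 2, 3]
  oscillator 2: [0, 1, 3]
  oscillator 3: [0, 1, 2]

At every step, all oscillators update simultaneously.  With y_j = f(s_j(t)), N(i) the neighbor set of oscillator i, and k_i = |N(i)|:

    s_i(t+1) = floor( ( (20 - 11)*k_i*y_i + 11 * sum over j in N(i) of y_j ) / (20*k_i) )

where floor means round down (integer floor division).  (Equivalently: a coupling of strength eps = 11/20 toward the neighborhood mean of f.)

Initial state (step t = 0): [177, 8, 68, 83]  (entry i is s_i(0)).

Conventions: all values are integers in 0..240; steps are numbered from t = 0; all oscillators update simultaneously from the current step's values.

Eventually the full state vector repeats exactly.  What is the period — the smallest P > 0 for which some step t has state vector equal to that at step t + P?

Simulating step by step:
t=0: [177, 8, 68, 83]
t=1: [107, 99, 147, 155]
t=2: [115, 121, 83, 76]
t=3: [166, 161, 191, 191]
t=4: [42, 38, 62, 62]
t=5: [145, 142, 161, 161]
t=6: [31, 33, 20, 20]
t=7: [82, 83, 73, 73]
t=8: [227, 227, 223, 223]
t=9: [196, 196, 193, 193]
t=10: [104, 104, 102, 102]
t=11: [170, 170, 171, 171]
t=12: [31, 31, 31, 31]
t=13: [93, 93, 93, 93]
t=14: [201, 201, 201, 201]
t=15: [123, 123, 123, 123]
t=16: [111, 111, 111, 111]
t=17: [147, 147, 147, 147]
t=18: [39, 39, 39, 39]
t=19: [117, 117, 117, 117]
t=20: [129, 129, 129, 129]
t=21: [93, 93, 93, 93]

Answer: 8
Key observation: The state at step 13, [93, 93, 93, 93], reappears at step 21 — and no state repeats earlier — so the cycle the system enters has period 8.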